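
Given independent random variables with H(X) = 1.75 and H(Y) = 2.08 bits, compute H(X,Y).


For independent variables, H(X,Y) = H(X) + H(Y) = 1.75 + 2.08 = 3.83

3.83 bits


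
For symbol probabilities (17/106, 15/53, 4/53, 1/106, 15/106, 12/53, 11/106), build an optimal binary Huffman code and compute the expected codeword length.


Huffman construction (repeatedly merge the two least-probable nodes; each merge adds 1 bit to every symbol beneath it): 1/106 + 4/53 = 9/106; 9/106 + 11/106 = 10/53; 15/106 + 17/106 = 16/53; 10/53 + 12/53 = 22/53; 15/53 + 16/53 = 31/53; 22/53 + 31/53 = 1. Resulting codeword lengths (in the order the probabilities were given): (3, 2, 4, 4, 3, 2, 3). L_avg = sum(p_i * l_i) = 17/106*3 + 15/53*2 + 4/53*4 + 1/106*4 + 15/106*3 + 12/53*2 + 11/106*3 = 273/106 = 2.5755

2.5755 bits


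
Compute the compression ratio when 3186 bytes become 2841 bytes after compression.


Ratio = original / compressed = 3186 / 2841 = 1.1214

1.1214


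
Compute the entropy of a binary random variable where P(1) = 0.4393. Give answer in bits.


H = -p*log2(p) - (1-p)*log2(1-p). -0.4393*log2(0.4393) = 0.521327; -0.5607*log2(0.5607) = 0.468016. H = 0.521327 + 0.468016 = 0.9893

0.9893 bits


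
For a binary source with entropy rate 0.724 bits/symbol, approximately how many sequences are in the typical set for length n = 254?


log2|A_typical| = nH = 254 * 0.724 = 183.896, so |A_typical| ~ 2^183.896 = 2.281e+55

2.281e+55


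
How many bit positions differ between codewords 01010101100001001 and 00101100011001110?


Count differing positions: . ^ ^ ^ ^ . . ^ ^ ^ ^ . . . ^ ^ ^ = 11 differences

11


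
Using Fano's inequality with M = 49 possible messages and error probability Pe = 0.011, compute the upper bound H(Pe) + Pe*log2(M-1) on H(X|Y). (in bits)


H(Pe) = -Pe*log2(Pe) - (1-Pe)*log2(1-Pe) = -0.011*log2(0.011) - 0.989*log2(0.989) = 0.071570 + 0.015782 = 0.0874. Pe*log2(M-1) = 0.011*log2(48) = 0.061435. Bound = H(Pe) + Pe*log2(M-1) = 0.071570 + 0.015782 + 0.061435 = 0.1488

0.1488 bits


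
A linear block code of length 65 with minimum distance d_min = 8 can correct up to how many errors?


Correction capability = floor((d-1)/2) = floor((8-1)/2) = 3

3 errors


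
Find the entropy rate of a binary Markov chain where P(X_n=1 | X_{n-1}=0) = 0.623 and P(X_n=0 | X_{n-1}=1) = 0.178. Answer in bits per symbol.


Stationary distribution: pi_0 = p10/(p01+p10) = 0.2222, pi_1 = 0.7778. Entropy rate H' = pi_0*H(p01) + pi_1*H(p10) = 0.2222*0.9559 + 0.7778*0.6757 = 0.738

0.738 bits/symbol


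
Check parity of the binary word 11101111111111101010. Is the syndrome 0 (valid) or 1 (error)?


Syndrome = XOR of all bits = 1 XOR 1 XOR 1 XOR 0 XOR 1 XOR 1 XOR 1 XOR 1 XOR 1 XOR 1 XOR 1 XOR 1 XOR 1 XOR 1 XOR 1 XOR 0 XOR 1 XOR 0 XOR 1 XOR 0 = 0

0


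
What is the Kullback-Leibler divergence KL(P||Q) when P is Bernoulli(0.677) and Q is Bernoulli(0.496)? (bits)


KL = p*log2(p/q) + (1-p)*log2((1-p)/(1-q)) = 0.677*log2(0.677/0.496) + 0.323*log2(0.323/0.504) = 0.0965

0.0965 bits


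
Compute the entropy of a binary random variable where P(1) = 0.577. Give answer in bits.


H = -p*log2(p) - (1-p)*log2(1-p). -0.577*log2(0.577) = 0.457767; -0.423*log2(0.423) = 0.525057. H = 0.457767 + 0.525057 = 0.9828

0.9828 bits


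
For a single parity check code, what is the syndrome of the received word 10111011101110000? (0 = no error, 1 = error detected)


Syndrome = XOR of all bits = 1 XOR 0 XOR 1 XOR 1 XOR 1 XOR 0 XOR 1 XOR 1 XOR 1 XOR 0 XOR 1 XOR 1 XOR 1 XOR 0 XOR 0 XOR 0 XOR 0 = 0

0


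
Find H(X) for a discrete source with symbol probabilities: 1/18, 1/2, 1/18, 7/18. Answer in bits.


H = -sum(p_i * log2(p_i)). Terms: -(1/18)*log2(1/18) = 0.231663; -(1/2)*log2(1/2) = 0.500000; -(1/18)*log2(1/18) = 0.231663; -(7/18)*log2(7/18) = 0.529888. H = 0.231663 + 0.500000 + 0.231663 + 0.529888 = 1.4932

1.4932 bits


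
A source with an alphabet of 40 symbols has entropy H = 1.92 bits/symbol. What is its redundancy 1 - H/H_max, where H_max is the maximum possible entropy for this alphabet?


H_max = log2(K) = log2(40) = 5.3219 bits/symbol. Redundancy = 1 - H/H_max = 1 - 1.92/5.3219 = 1 - 0.3608 = 0.6392

0.6392


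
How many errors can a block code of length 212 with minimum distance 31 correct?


Correction capability = floor((d-1)/2) = floor((31-1)/2) = 15

15 errors


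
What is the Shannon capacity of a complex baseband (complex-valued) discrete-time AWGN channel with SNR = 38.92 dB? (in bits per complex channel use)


SNR_linear = 10^(38.92/10) = 7798.3011; C = log2(1 + SNR_linear) = log2(1 + 7798.3011) = 12.9291

12.9291 bits/channel use


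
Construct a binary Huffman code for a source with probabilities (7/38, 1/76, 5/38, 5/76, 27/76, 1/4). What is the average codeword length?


Huffman construction (repeatedly merge the two least-probable nodes; each merge adds 1 bit to every symbol beneath it): 1/76 + 5/76 = 3/38; 3/38 + 5/38 = 4/19; 7/38 + 4/19 = 15/38; 1/4 + 27/76 = 23/38; 15/38 + 23/38 = 1. Resulting codeword lengths (in the order the probabilities were given): (2, 4, 3, 4, 2, 2). L_avg = sum(p_i * l_i) = 7/38*2 + 1/76*4 + 5/38*3 + 5/76*4 + 27/76*2 + 1/4*2 = 87/38 = 2.2895

2.2895 bits


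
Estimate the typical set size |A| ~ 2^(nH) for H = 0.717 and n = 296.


log2|A_typical| = nH = 296 * 0.717 = 212.232, so |A_typical| ~ 2^212.232 = 7.730e+63

7.730e+63


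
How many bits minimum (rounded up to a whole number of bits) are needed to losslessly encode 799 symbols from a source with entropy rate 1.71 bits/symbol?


Minimum bits >= n * H = 799 * 1.71 = 1366.29, rounded up to a whole number of bits = 1367

1367 bits


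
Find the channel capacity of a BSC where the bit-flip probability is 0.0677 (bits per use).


H(p) = -p*log2(p) - (1-p)*log2(1-p) = -0.0677*log2(0.0677) - 0.9323*log2(0.9323) = 0.262994 + 0.094287 = 0.3573. C = 1 - H(p) = 1 - 0.3573 = 0.6427

0.6427 bits


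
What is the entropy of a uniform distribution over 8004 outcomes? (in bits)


H = log2(n) = log2(8004) = 12.9665

12.9665 bits


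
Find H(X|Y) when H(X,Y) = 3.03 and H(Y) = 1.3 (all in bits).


H(X|Y) = H(X,Y) - H(Y) = 3.03 - 1.3 = 1.73

1.73 bits


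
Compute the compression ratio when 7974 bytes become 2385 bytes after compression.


Ratio = original / compressed = 7974 / 2385 = 3.3434

3.3434


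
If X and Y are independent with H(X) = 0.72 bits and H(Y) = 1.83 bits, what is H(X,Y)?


For independent variables, H(X,Y) = H(X) + H(Y) = 0.72 + 1.83 = 2.55

2.55 bits


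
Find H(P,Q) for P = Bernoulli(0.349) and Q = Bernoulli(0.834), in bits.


H(P,Q) = -p*log2(q) - (1-p)*log2(1-q). -0.349*log2(0.834) = 0.091396; -0.651*log2(0.166) = 1.686575. H(P,Q) = 0.091396 + 1.686575 = 1.778

1.778 bits


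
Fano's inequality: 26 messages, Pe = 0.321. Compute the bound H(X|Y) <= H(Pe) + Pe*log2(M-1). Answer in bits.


H(Pe) = -Pe*log2(Pe) - (1-Pe)*log2(1-Pe) = -0.321*log2(0.321) - 0.679*log2(0.679) = 0.526233 + 0.379233 = 0.9055. Pe*log2(M-1) = 0.321*log2(25) = 1.490678. Bound = H(Pe) + Pe*log2(M-1) = 0.526233 + 0.379233 + 1.490678 = 2.3961

2.3961 bits


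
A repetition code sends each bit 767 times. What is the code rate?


Rate = k/n = 1/767

1/767


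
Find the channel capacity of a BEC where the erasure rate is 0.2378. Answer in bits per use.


C = 1 - epsilon = 1 - 0.2378 = 0.7622

0.7622 bits


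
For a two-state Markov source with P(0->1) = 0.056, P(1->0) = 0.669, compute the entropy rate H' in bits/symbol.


Stationary distribution: pi_0 = p10/(p01+p10) = 0.9228, pi_1 = 0.0772. Entropy rate H' = pi_0*H(p01) + pi_1*H(p10) = 0.9228*0.3114 + 0.0772*0.9159 = 0.3581

0.3581 bits/symbol


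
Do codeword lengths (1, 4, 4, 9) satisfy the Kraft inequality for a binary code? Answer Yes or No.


Kraft sum = sum(2^(-l_i)) = 0.627, need <= 1. Result: satisfied (a binary prefix-free code with these lengths exists)

Yes


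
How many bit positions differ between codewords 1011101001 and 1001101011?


Count differing positions: . . ^ . . . . . ^ . = 2 differences

2


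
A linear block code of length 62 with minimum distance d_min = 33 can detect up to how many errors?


Detection capability = d_min - 1 = 33 - 1 = 32

32 errors


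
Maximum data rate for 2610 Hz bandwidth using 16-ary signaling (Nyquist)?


Rate = 2 * B * log2(M) = 2 * 2610 * 4.0 = 20880.0

20880.0 bps


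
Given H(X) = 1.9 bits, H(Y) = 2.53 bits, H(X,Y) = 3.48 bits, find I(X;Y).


I(X;Y) = H(X) + H(Y) - H(X,Y) = 1.9 + 2.53 - 3.48 = 0.95

0.95 bits


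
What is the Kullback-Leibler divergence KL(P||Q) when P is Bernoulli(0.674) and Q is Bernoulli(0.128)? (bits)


KL = p*log2(p/q) + (1-p)*log2((1-p)/(1-q)) = 0.674*log2(0.674/0.128) + 0.326*log2(0.326/0.872) = 1.1526

1.1526 bits


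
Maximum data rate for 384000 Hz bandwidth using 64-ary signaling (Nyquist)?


Rate = 2 * B * log2(M) = 2 * 384000 * 6.0 = 4608000.0

4608000.0 bps


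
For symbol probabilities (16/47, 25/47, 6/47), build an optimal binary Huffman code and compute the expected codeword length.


Huffman construction (repeatedly merge the two least-probable nodes; each merge adds 1 bit to every symbol beneath it): 6/47 + 16/47 = 22/47; 22/47 + 25/47 = 1. Resulting codeword lengths (in the order the probabilities were given): (2, 1, 2). L_avg = sum(p_i * l_i) = 16/47*2 + 25/47*1 + 6/47*2 = 69/47 = 1.4681

1.4681 bits


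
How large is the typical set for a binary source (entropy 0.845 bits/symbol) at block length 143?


log2|A_typical| = nH = 143 * 0.845 = 120.835, so |A_typical| ~ 2^120.835 = 2.371e+36

2.371e+36


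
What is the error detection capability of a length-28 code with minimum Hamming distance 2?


Detection capability = d_min - 1 = 2 - 1 = 1

1 errors


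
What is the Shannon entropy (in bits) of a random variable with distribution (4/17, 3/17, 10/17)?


H = -sum(p_i * log2(p_i)). Terms: -(4/17)*log2(4/17) = 0.491168; -(3/17)*log2(3/17) = 0.441618; -(10/17)*log2(10/17) = 0.450315. H = 0.491168 + 0.441618 + 0.450315 = 1.3831

1.3831 bits


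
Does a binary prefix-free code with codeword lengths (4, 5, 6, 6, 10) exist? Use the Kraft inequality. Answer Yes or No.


Kraft sum = sum(2^(-l_i)) = 0.126, need <= 1. Result: satisfied (a binary prefix-free code with these lengths exists)

Yes


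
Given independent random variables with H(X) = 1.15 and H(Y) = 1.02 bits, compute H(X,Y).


For independent variables, H(X,Y) = H(X) + H(Y) = 1.15 + 1.02 = 2.17

2.17 bits


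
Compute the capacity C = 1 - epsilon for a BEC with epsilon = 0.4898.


C = 1 - epsilon = 1 - 0.4898 = 0.5102

0.5102 bits


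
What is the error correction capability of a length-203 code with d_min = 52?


Correction capability = floor((d-1)/2) = floor((52-1)/2) = 25

25 errors


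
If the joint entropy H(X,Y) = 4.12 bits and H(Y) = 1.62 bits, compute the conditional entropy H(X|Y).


H(X|Y) = H(X,Y) - H(Y) = 4.12 - 1.62 = 2.5

2.5 bits


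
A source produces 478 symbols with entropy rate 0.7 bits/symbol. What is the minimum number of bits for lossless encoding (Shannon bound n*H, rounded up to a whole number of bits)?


Minimum bits >= n * H = 478 * 0.7 = 334.6, rounded up to a whole number of bits = 335

335 bits


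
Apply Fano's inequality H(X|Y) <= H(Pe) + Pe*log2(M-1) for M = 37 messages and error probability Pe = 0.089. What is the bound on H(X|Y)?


H(Pe) = -Pe*log2(Pe) - (1-Pe)*log2(1-Pe) = -0.089*log2(0.089) - 0.911*log2(0.911) = 0.310615 + 0.122509 = 0.4331. Pe*log2(M-1) = 0.089*log2(36) = 0.460123. Bound = H(Pe) + Pe*log2(M-1) = 0.310615 + 0.122509 + 0.460123 = 0.8932

0.8932 bits


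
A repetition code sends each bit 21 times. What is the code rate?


Rate = k/n = 1/21

1/21


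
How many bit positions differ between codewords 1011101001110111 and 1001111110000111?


Count differing positions: . . ^ . . ^ . ^ ^ ^ ^ ^ . . . . = 7 differences

7


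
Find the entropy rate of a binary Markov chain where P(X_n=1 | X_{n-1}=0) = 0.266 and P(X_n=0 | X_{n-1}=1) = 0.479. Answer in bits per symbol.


Stationary distribution: pi_0 = p10/(p01+p10) = 0.643, pi_1 = 0.357. Entropy rate H' = pi_0*H(p01) + pi_1*H(p10) = 0.643*0.8357 + 0.357*0.9987 = 0.8939

0.8939 bits/symbol


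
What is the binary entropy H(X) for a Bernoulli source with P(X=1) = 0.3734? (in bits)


H = -p*log2(p) - (1-p)*log2(1-p). -0.3734*log2(0.3734) = 0.530678; -0.6266*log2(0.6266) = 0.422569. H = 0.530678 + 0.422569 = 0.9532

0.9532 bits


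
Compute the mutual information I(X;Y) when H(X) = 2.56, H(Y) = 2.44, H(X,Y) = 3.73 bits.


I(X;Y) = H(X) + H(Y) - H(X,Y) = 2.56 + 2.44 - 3.73 = 1.27

1.27 bits


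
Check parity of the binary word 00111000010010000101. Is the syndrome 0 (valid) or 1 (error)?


Syndrome = XOR of all bits = 0 XOR 0 XOR 1 XOR 1 XOR 1 XOR 0 XOR 0 XOR 0 XOR 0 XOR 1 XOR 0 XOR 0 XOR 1 XOR 0 XOR 0 XOR 0 XOR 0 XOR 1 XOR 0 XOR 1 = 1

1


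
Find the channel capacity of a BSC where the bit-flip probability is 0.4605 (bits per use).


H(p) = -p*log2(p) - (1-p)*log2(1-p) = -0.4605*log2(0.4605) - 0.5395*log2(0.5395) = 0.515174 + 0.480320 = 0.9955. C = 1 - H(p) = 1 - 0.9955 = 0.0045

0.0045 bits


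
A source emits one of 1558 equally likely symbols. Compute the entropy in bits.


H = log2(n) = log2(1558) = 10.6055

10.6055 bits


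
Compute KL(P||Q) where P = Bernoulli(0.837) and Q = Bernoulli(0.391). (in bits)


KL = p*log2(p/q) + (1-p)*log2((1-p)/(1-q)) = 0.837*log2(0.837/0.391) + 0.163*log2(0.163/0.609) = 0.6091

0.6091 bits


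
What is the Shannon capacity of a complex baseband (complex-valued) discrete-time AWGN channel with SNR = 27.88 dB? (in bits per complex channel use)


SNR_linear = 10^(27.88/10) = 613.762; C = log2(1 + SNR_linear) = log2(1 + 613.762) = 9.2639

9.2639 bits/channel use


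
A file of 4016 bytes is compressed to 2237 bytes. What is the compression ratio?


Ratio = original / compressed = 4016 / 2237 = 1.7953

1.7953


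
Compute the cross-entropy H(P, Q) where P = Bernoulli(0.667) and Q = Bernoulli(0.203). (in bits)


H(P,Q) = -p*log2(q) - (1-p)*log2(1-q). -0.667*log2(0.203) = 1.534399; -0.333*log2(0.797) = 0.109007. H(P,Q) = 1.534399 + 0.109007 = 1.6434

1.6434 bits


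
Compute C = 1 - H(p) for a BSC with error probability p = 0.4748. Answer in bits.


H(p) = -p*log2(p) - (1-p)*log2(1-p) = -0.4748*log2(0.4748) - 0.5252*log2(0.5252) = 0.510224 + 0.487943 = 0.9982. C = 1 - H(p) = 1 - 0.9982 = 0.0018

0.0018 bits


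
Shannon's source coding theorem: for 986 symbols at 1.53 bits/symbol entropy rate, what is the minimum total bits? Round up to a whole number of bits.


Minimum bits >= n * H = 986 * 1.53 = 1508.58, rounded up to a whole number of bits = 1509

1509 bits


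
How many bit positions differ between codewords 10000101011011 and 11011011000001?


Count differing positions: . ^ . ^ ^ ^ ^ . . ^ ^ . ^ . = 8 differences

8


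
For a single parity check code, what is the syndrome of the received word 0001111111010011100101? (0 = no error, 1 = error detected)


Syndrome = XOR of all bits = 0 XOR 0 XOR 0 XOR 1 XOR 1 XOR 1 XOR 1 XOR 1 XOR 1 XOR 1 XOR 0 XOR 1 XOR 0 XOR 0 XOR 1 XOR 1 XOR 1 XOR 0 XOR 0 XOR 1 XOR 0 XOR 1 = 1

1


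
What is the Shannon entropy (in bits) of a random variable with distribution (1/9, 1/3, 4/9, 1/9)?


H = -sum(p_i * log2(p_i)). Terms: -(1/9)*log2(1/9) = 0.352214; -(1/3)*log2(1/3) = 0.528321; -(4/9)*log2(4/9) = 0.519967; -(1/9)*log2(1/9) = 0.352214. H = 0.352214 + 0.528321 + 0.519967 + 0.352214 = 1.7527

1.7527 bits


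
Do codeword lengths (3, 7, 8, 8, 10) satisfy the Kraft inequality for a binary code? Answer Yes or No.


Kraft sum = sum(2^(-l_i)) = 0.1416, need <= 1. Result: satisfied (a binary prefix-free code with these lengths exists)

Yes


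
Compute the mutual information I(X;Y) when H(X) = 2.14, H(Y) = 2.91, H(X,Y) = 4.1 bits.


I(X;Y) = H(X) + H(Y) - H(X,Y) = 2.14 + 2.91 - 4.1 = 0.95

0.95 bits


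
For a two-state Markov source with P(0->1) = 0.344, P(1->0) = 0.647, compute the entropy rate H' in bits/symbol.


Stationary distribution: pi_0 = p10/(p01+p10) = 0.6529, pi_1 = 0.3471. Entropy rate H' = pi_0*H(p01) + pi_1*H(p10) = 0.6529*0.9286 + 0.3471*0.9367 = 0.9314

0.9314 bits/symbol


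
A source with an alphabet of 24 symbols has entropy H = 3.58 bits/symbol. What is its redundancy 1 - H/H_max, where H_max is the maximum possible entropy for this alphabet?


H_max = log2(K) = log2(24) = 4.585 bits/symbol. Redundancy = 1 - H/H_max = 1 - 3.58/4.585 = 1 - 0.7808 = 0.2192

0.2192


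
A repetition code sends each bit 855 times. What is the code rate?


Rate = k/n = 1/855

1/855


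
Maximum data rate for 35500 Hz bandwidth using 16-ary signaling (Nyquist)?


Rate = 2 * B * log2(M) = 2 * 35500 * 4.0 = 284000.0

284000.0 bps


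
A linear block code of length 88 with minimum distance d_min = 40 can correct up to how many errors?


Correction capability = floor((d-1)/2) = floor((40-1)/2) = 19

19 errors


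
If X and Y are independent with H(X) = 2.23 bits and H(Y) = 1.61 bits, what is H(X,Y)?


For independent variables, H(X,Y) = H(X) + H(Y) = 2.23 + 1.61 = 3.84

3.84 bits


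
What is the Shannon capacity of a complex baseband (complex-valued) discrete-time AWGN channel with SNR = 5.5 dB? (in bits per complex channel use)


SNR_linear = 10^(5.5/10) = 3.5481; C = log2(1 + SNR_linear) = log2(1 + 3.5481) = 2.1853

2.1853 bits/channel use


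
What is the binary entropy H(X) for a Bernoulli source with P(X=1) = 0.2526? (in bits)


H = -p*log2(p) - (1-p)*log2(1-p). -0.2526*log2(0.2526) = 0.501430; -0.7474*log2(0.7474) = 0.313944. H = 0.501430 + 0.313944 = 0.8154

0.8154 bits


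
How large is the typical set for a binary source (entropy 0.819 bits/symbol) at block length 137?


log2|A_typical| = nH = 137 * 0.819 = 112.203, so |A_typical| ~ 2^112.203 = 5.977e+33

5.977e+33


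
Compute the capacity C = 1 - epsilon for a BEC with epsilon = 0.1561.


C = 1 - epsilon = 1 - 0.1561 = 0.8439

0.8439 bits


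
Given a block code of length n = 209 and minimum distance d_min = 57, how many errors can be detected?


Detection capability = d_min - 1 = 57 - 1 = 56

56 errors


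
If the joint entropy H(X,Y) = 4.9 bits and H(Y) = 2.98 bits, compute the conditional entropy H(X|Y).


H(X|Y) = H(X,Y) - H(Y) = 4.9 - 2.98 = 1.92

1.92 bits


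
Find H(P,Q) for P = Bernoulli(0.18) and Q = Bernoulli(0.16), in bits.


H(P,Q) = -p*log2(q) - (1-p)*log2(1-q). -0.18*log2(0.16) = 0.475894; -0.82*log2(0.84) = 0.206262. H(P,Q) = 0.475894 + 0.206262 = 0.6822

0.6822 bits


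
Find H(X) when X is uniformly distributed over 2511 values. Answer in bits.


H = log2(n) = log2(2511) = 11.294

11.294 bits


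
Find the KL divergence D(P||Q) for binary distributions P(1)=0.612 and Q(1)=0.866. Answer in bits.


KL = p*log2(p/q) + (1-p)*log2((1-p)/(1-q)) = 0.612*log2(0.612/0.866) + 0.388*log2(0.388/0.134) = 0.2886

0.2886 bits


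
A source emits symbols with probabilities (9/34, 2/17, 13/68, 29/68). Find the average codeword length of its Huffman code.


Huffman construction (repeatedly merge the two least-probable nodes; each merge adds 1 bit to every symbol beneath it): 2/17 + 13/68 = 21/68; 9/34 + 21/68 = 39/68; 29/68 + 39/68 = 1. Resulting codeword lengths (in the order the probabilities were given): (2, 3, 3, 1). L_avg = sum(p_i * l_i) = 9/34*2 + 2/17*3 + 13/68*3 + 29/68*1 = 32/17 = 1.8824

1.8824 bits


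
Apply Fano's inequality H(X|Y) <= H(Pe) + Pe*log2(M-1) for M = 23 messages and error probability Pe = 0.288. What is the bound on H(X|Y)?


H(Pe) = -Pe*log2(Pe) - (1-Pe)*log2(1-Pe) = -0.288*log2(0.288) - 0.712*log2(0.712) = 0.517207 + 0.348916 = 0.8661. Pe*log2(M-1) = 0.288*log2(22) = 1.284316. Bound = H(Pe) + Pe*log2(M-1) = 0.517207 + 0.348916 + 1.284316 = 2.1504

2.1504 bits


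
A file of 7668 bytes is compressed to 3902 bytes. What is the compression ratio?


Ratio = original / compressed = 7668 / 3902 = 1.9651

1.9651


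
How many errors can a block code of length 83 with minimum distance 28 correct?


Correction capability = floor((d-1)/2) = floor((28-1)/2) = 13

13 errors


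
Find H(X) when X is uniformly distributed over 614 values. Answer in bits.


H = log2(n) = log2(614) = 9.2621

9.2621 bits


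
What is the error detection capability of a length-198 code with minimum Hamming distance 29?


Detection capability = d_min - 1 = 29 - 1 = 28

28 errors


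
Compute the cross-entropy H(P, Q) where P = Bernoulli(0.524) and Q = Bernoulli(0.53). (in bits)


H(P,Q) = -p*log2(q) - (1-p)*log2(1-q). -0.524*log2(0.53) = 0.479950; -0.476*log2(0.47) = 0.518491. H(P,Q) = 0.479950 + 0.518491 = 0.9984

0.9984 bits


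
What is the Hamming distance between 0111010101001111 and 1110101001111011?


Count differing positions: ^ . . ^ ^ ^ ^ ^ . . ^ ^ . ^ . . = 9 differences

9


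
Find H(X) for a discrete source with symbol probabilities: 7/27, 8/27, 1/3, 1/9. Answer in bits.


H = -sum(p_i * log2(p_i)). Terms: -(7/27)*log2(7/27) = 0.504916; -(8/27)*log2(8/27) = 0.519967; -(1/3)*log2(1/3) = 0.528321; -(1/9)*log2(1/9) = 0.352214. H = 0.504916 + 0.519967 + 0.528321 + 0.352214 = 1.9054

1.9054 bits


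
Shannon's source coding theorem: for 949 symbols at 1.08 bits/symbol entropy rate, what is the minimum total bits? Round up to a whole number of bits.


Minimum bits >= n * H = 949 * 1.08 = 1024.92, rounded up to a whole number of bits = 1025

1025 bits


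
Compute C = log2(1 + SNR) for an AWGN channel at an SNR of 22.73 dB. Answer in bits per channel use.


SNR_linear = 10^(22.73/10) = 187.4995; C = log2(1 + SNR_linear) = log2(1 + 187.4995) = 7.5584

7.5584 bits/channel use


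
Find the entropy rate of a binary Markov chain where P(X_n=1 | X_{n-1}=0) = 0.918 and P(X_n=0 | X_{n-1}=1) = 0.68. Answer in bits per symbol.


Stationary distribution: pi_0 = p10/(p01+p10) = 0.4255, pi_1 = 0.5745. Entropy rate H' = pi_0*H(p01) + pi_1*H(p10) = 0.4255*0.4092 + 0.5745*0.9044 = 0.6937

0.6937 bits/symbol


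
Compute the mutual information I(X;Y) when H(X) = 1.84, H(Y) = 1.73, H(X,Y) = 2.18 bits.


I(X;Y) = H(X) + H(Y) - H(X,Y) = 1.84 + 1.73 - 2.18 = 1.39

1.39 bits


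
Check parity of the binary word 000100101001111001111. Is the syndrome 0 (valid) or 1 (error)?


Syndrome = XOR of all bits = 0 XOR 0 XOR 0 XOR 1 XOR 0 XOR 0 XOR 1 XOR 0 XOR 1 XOR 0 XOR 0 XOR 1 XOR 1 XOR 1 XOR 1 XOR 0 XOR 0 XOR 1 XOR 1 XOR 1 XOR 1 = 1

1


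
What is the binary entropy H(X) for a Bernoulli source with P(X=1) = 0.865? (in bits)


H = -p*log2(p) - (1-p)*log2(1-p). -0.865*log2(0.865) = 0.180982; -0.135*log2(0.135) = 0.390011. H = 0.180982 + 0.390011 = 0.571

0.571 bits


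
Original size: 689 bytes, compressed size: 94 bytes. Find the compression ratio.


Ratio = original / compressed = 689 / 94 = 7.3298

7.3298


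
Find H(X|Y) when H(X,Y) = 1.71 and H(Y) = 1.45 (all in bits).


H(X|Y) = H(X,Y) - H(Y) = 1.71 - 1.45 = 0.26

0.26 bits


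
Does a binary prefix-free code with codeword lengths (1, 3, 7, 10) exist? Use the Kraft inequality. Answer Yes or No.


Kraft sum = sum(2^(-l_i)) = 0.6338, need <= 1. Result: satisfied (a binary prefix-free code with these lengths exists)

Yes


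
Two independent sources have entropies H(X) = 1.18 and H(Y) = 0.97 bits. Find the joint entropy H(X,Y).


For independent variables, H(X,Y) = H(X) + H(Y) = 1.18 + 0.97 = 2.15

2.15 bits


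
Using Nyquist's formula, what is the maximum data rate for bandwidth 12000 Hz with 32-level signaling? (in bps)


Rate = 2 * B * log2(M) = 2 * 12000 * 5.0 = 120000.0

120000.0 bps


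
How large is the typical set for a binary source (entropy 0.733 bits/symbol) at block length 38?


log2|A_typical| = nH = 38 * 0.733 = 27.854, so |A_typical| ~ 2^27.854 = 2.426e+08

2.426e+08


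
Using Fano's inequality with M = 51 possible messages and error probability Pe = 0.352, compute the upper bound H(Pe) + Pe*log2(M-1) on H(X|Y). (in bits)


H(Pe) = -Pe*log2(Pe) - (1-Pe)*log2(1-Pe) = -0.352*log2(0.352) - 0.648*log2(0.648) = 0.530236 + 0.405605 = 0.9358. Pe*log2(M-1) = 0.352*log2(50) = 1.986637. Bound = H(Pe) + Pe*log2(M-1) = 0.530236 + 0.405605 + 1.986637 = 2.9225

2.9225 bits


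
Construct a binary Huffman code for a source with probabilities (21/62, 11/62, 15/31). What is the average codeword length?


Huffman construction (repeatedly merge the two least-probable nodes; each merge adds 1 bit to every symbol beneath it): 11/62 + 21/62 = 16/31; 15/31 + 16/31 = 1. Resulting codeword lengths (in the order the probabilities were given): (2, 2, 1). L_avg = sum(p_i * l_i) = 21/62*2 + 11/62*2 + 15/31*1 = 47/31 = 1.5161

1.5161 bits


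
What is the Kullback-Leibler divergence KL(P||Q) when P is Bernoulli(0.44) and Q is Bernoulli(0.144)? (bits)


KL = p*log2(p/q) + (1-p)*log2((1-p)/(1-q)) = 0.44*log2(0.44/0.144) + 0.56*log2(0.56/0.856) = 0.3662

0.3662 bits


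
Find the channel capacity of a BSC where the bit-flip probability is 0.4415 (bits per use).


H(p) = -p*log2(p) - (1-p)*log2(1-p) = -0.4415*log2(0.4415) - 0.5585*log2(0.5585) = 0.520756 + 0.469347 = 0.9901. C = 1 - H(p) = 1 - 0.9901 = 0.0099

0.0099 bits


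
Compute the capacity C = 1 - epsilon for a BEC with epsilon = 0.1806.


C = 1 - epsilon = 1 - 0.1806 = 0.8194

0.8194 bits


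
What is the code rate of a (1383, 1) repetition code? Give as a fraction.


Rate = k/n = 1/1383

1/1383


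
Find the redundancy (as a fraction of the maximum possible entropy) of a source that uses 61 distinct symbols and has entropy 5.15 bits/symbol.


H_max = log2(K) = log2(61) = 5.9307 bits/symbol. Redundancy = 1 - H/H_max = 1 - 5.15/5.9307 = 1 - 0.8684 = 0.1316

0.1316


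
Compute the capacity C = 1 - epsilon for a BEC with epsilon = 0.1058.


C = 1 - epsilon = 1 - 0.1058 = 0.8942

0.8942 bits


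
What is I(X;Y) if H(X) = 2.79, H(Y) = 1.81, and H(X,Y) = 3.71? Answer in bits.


I(X;Y) = H(X) + H(Y) - H(X,Y) = 2.79 + 1.81 - 3.71 = 0.89

0.89 bits


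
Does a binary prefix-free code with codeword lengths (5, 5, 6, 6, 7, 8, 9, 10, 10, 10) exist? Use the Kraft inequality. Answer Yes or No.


Kraft sum = sum(2^(-l_i)) = 0.1104, need <= 1. Result: satisfied (a binary prefix-free code with these lengths exists)

Yes


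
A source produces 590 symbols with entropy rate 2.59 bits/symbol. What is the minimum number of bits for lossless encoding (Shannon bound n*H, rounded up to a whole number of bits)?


Minimum bits >= n * H = 590 * 2.59 = 1528.1, rounded up to a whole number of bits = 1529

1529 bits


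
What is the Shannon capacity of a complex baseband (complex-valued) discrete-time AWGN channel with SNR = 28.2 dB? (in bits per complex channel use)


SNR_linear = 10^(28.2/10) = 660.6934; C = log2(1 + SNR_linear) = log2(1 + 660.6934) = 9.37

9.37 bits/channel use


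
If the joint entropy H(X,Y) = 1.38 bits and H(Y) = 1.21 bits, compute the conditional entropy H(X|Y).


H(X|Y) = H(X,Y) - H(Y) = 1.38 - 1.21 = 0.17

0.17 bits


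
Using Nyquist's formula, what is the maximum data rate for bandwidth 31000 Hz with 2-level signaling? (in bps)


Rate = 2 * B * log2(M) = 2 * 31000 * 1.0 = 62000.0

62000.0 bps


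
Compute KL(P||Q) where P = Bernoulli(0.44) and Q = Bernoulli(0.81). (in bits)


KL = p*log2(p/q) + (1-p)*log2((1-p)/(1-q)) = 0.44*log2(0.44/0.81) + 0.56*log2(0.56/0.19) = 0.4859

0.4859 bits


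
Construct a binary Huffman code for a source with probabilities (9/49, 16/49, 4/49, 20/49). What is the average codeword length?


Huffman construction (repeatedly merge the two least-probable nodes; each merge adds 1 bit to every symbol beneath it): 4/49 + 9/49 = 13/49; 13/49 + 16/49 = 29/49; 20/49 + 29/49 = 1. Resulting codeword lengths (in the order the probabilities were given): (3, 2, 3, 1). L_avg = sum(p_i * l_i) = 9/49*3 + 16/49*2 + 4/49*3 + 20/49*1 = 13/7 = 1.8571

1.8571 bits


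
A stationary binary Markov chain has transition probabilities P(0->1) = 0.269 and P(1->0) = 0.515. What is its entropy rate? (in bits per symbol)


Stationary distribution: pi_0 = p10/(p01+p10) = 0.6569, pi_1 = 0.3431. Entropy rate H' = pi_0*H(p01) + pi_1*H(p10) = 0.6569*0.84 + 0.3431*0.9994 = 0.8947

0.8947 bits/symbol


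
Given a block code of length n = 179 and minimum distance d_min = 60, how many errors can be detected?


Detection capability = d_min - 1 = 60 - 1 = 59

59 errors


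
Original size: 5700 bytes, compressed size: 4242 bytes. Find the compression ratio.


Ratio = original / compressed = 5700 / 4242 = 1.3437

1.3437


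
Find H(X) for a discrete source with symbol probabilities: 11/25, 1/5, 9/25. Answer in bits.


H = -sum(p_i * log2(p_i)). Terms: -(11/25)*log2(11/25) = 0.521147; -(1/5)*log2(1/5) = 0.464386; -(9/25)*log2(9/25) = 0.530615. H = 0.521147 + 0.464386 + 0.530615 = 1.5161

1.5161 bits


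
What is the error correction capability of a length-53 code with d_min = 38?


Correction capability = floor((d-1)/2) = floor((38-1)/2) = 18

18 errors


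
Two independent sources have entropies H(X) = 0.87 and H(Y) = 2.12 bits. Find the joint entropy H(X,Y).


For independent variables, H(X,Y) = H(X) + H(Y) = 0.87 + 2.12 = 2.99

2.99 bits


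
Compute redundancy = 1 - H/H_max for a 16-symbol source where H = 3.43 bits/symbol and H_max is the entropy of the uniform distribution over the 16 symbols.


H_max = log2(K) = log2(16) = 4.0 bits/symbol. Redundancy = 1 - H/H_max = 1 - 3.43/4.0 = 1 - 0.8575 = 0.1425

0.1425


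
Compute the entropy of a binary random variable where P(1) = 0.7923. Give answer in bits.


H = -p*log2(p) - (1-p)*log2(1-p). -0.7923*log2(0.7923) = 0.266119; -0.2077*log2(0.2077) = 0.470945. H = 0.266119 + 0.470945 = 0.7371

0.7371 bits


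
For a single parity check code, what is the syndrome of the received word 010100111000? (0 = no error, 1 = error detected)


Syndrome = XOR of all bits = 0 XOR 1 XOR 0 XOR 1 XOR 0 XOR 0 XOR 1 XOR 1 XOR 1 XOR 0 XOR 0 XOR 0 = 1

1


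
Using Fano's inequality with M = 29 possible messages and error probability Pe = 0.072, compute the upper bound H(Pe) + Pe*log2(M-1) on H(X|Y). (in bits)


H(Pe) = -Pe*log2(Pe) - (1-Pe)*log2(1-Pe) = -0.072*log2(0.072) - 0.928*log2(0.928) = 0.273302 + 0.100041 = 0.3733. Pe*log2(M-1) = 0.072*log2(28) = 0.346130. Bound = H(Pe) + Pe*log2(M-1) = 0.273302 + 0.100041 + 0.346130 = 0.7195

0.7195 bits


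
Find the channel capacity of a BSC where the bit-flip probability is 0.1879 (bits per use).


H(p) = -p*log2(p) - (1-p)*log2(1-p) = -0.1879*log2(0.1879) - 0.8121*log2(0.8121) = 0.453208 + 0.243850 = 0.6971. C = 1 - H(p) = 1 - 0.6971 = 0.3029

0.3029 bits


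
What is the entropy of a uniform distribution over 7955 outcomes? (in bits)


H = log2(n) = log2(7955) = 12.9576

12.9576 bits


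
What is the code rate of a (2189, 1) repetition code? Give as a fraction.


Rate = k/n = 1/2189

1/2189


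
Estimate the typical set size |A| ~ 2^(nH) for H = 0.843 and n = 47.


log2|A_typical| = nH = 47 * 0.843 = 39.621, so |A_typical| ~ 2^39.621 = 8.455e+11

8.455e+11


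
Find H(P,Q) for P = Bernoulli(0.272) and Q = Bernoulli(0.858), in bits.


H(P,Q) = -p*log2(q) - (1-p)*log2(1-q). -0.272*log2(0.858) = 0.060099; -0.728*log2(0.142) = 2.050075. H(P,Q) = 0.060099 + 2.050075 = 2.1102

2.1102 bits


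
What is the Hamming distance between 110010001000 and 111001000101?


Count differing positions: . . ^ . ^ ^ . . ^ ^ . ^ = 6 differences

6


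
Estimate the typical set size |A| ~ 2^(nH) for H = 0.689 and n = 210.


log2|A_typical| = nH = 210 * 0.689 = 144.69, so |A_typical| ~ 2^144.69 = 3.598e+43

3.598e+43


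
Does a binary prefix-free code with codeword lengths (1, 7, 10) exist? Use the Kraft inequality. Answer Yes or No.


Kraft sum = sum(2^(-l_i)) = 0.5088, need <= 1. Result: satisfied (a binary prefix-free code with these lengths exists)

Yes


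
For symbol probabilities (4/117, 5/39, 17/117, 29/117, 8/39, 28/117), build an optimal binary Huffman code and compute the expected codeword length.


Huffman construction (repeatedly merge the two least-probable nodes; each merge adds 1 bit to every symbol beneath it): 4/117 + 5/39 = 19/117; 17/117 + 19/117 = 4/13; 8/39 + 28/117 = 4/9; 29/117 + 4/13 = 5/9; 4/9 + 5/9 = 1. Resulting codeword lengths (in the order the probabilities were given): (4, 4, 3, 2, 2, 2). L_avg = sum(p_i * l_i) = 4/117*4 + 5/39*4 + 17/117*3 + 29/117*2 + 8/39*2 + 28/117*2 = 289/117 = 2.4701

2.4701 bits


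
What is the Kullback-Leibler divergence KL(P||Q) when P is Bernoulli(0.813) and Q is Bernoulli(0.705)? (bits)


KL = p*log2(p/q) + (1-p)*log2((1-p)/(1-q)) = 0.813*log2(0.813/0.705) + 0.187*log2(0.187/0.295) = 0.0442

0.0442 bits


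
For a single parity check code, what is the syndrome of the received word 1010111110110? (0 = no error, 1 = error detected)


Syndrome = XOR of all bits = 1 XOR 0 XOR 1 XOR 0 XOR 1 XOR 1 XOR 1 XOR 1 XOR 1 XOR 0 XOR 1 XOR 1 XOR 0 = 1

1


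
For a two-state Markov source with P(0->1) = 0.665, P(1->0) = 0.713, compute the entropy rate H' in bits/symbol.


Stationary distribution: pi_0 = p10/(p01+p10) = 0.5174, pi_1 = 0.4826. Entropy rate H' = pi_0*H(p01) + pi_1*H(p10) = 0.5174*0.92 + 0.4826*0.8648 = 0.8933

0.8933 bits/symbol


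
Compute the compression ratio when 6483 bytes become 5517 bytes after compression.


Ratio = original / compressed = 6483 / 5517 = 1.1751

1.1751


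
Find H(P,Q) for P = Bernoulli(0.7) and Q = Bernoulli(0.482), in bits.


H(P,Q) = -p*log2(q) - (1-p)*log2(1-q). -0.7*log2(0.482) = 0.737026; -0.3*log2(0.518) = 0.284693. H(P,Q) = 0.737026 + 0.284693 = 1.0217

1.0217 bits


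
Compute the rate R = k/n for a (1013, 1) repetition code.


Rate = k/n = 1/1013

1/1013


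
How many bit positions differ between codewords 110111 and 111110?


Count differing positions: . . ^ . . ^ = 2 differences

2


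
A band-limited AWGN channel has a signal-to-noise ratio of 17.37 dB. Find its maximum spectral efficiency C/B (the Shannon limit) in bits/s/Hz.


SNR_linear = 10^(17.37/10) = 54.5758; C/B = log2(1 + SNR_linear) = log2(1 + 54.5758) = 5.7964

5.7964 bits/s/Hz


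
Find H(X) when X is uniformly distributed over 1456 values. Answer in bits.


H = log2(n) = log2(1456) = 10.5078

10.5078 bits


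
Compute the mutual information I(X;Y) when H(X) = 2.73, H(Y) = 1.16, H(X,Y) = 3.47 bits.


I(X;Y) = H(X) + H(Y) - H(X,Y) = 2.73 + 1.16 - 3.47 = 0.42

0.42 bits


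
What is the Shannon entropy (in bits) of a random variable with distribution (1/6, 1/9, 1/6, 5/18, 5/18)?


H = -sum(p_i * log2(p_i)). Terms: -(1/6)*log2(1/6) = 0.430827; -(1/9)*log2(1/9) = 0.352214; -(1/6)*log2(1/6) = 0.430827; -(5/18)*log2(5/18) = 0.513332; -(5/18)*log2(5/18) = 0.513332. H = 0.430827 + 0.352214 + 0.430827 + 0.513332 + 0.513332 = 2.2405

2.2405 bits


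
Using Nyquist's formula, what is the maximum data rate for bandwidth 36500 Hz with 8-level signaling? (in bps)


Rate = 2 * B * log2(M) = 2 * 36500 * 3.0 = 219000.0

219000.0 bps


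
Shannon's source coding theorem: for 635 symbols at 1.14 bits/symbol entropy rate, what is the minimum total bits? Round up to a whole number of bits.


Minimum bits >= n * H = 635 * 1.14 = 723.9, rounded up to a whole number of bits = 724

724 bits


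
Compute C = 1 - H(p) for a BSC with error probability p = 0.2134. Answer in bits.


H(p) = -p*log2(p) - (1-p)*log2(1-p) = -0.2134*log2(0.2134) - 0.7866*log2(0.7866) = 0.475534 + 0.272398 = 0.7479. C = 1 - H(p) = 1 - 0.7479 = 0.2521

0.2521 bits


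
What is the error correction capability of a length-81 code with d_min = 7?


Correction capability = floor((d-1)/2) = floor((7-1)/2) = 3

3 errors


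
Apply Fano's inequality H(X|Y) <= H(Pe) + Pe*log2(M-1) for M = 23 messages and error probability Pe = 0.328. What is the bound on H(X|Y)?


H(Pe) = -Pe*log2(Pe) - (1-Pe)*log2(1-Pe) = -0.328*log2(0.328) - 0.672*log2(0.672) = 0.527500 + 0.385370 = 0.9129. Pe*log2(M-1) = 0.328*log2(22) = 1.462694. Bound = H(Pe) + Pe*log2(M-1) = 0.527500 + 0.385370 + 1.462694 = 2.3756

2.3756 bits


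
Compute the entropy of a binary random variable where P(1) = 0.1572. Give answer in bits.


H = -p*log2(p) - (1-p)*log2(1-p). -0.1572*log2(0.1572) = 0.419618; -0.8428*log2(0.8428) = 0.207951. H = 0.419618 + 0.207951 = 0.6276

0.6276 bits


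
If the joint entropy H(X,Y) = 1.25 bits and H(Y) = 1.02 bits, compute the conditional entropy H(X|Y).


H(X|Y) = H(X,Y) - H(Y) = 1.25 - 1.02 = 0.23

0.23 bits


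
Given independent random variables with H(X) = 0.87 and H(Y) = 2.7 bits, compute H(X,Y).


For independent variables, H(X,Y) = H(X) + H(Y) = 0.87 + 2.7 = 3.57

3.57 bits


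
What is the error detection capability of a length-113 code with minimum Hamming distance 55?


Detection capability = d_min - 1 = 55 - 1 = 54

54 errors


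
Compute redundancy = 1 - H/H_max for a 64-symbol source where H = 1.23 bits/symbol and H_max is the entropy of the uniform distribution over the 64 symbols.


H_max = log2(K) = log2(64) = 6.0 bits/symbol. Redundancy = 1 - H/H_max = 1 - 1.23/6.0 = 1 - 0.205 = 0.795

0.795


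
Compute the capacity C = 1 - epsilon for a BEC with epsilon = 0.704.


C = 1 - epsilon = 1 - 0.704 = 0.296

0.296 bits


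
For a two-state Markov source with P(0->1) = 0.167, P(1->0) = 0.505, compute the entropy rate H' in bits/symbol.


Stationary distribution: pi_0 = p10/(p01+p10) = 0.7515, pi_1 = 0.2485. Entropy rate H' = pi_0*H(p01) + pi_1*H(p10) = 0.7515*0.6508 + 0.2485*0.9999 = 0.7376

0.7376 bits/symbol


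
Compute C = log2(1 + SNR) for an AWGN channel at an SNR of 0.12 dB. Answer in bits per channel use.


SNR_linear = 10^(0.12/10) = 1.028; C = log2(1 + SNR_linear) = log2(1 + 1.028) = 1.0201

1.0201 bits/channel use


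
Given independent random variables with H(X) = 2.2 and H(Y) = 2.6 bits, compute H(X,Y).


For independent variables, H(X,Y) = H(X) + H(Y) = 2.2 + 2.6 = 4.8

4.8 bits


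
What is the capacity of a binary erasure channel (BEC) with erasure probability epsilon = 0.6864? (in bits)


C = 1 - epsilon = 1 - 0.6864 = 0.3136

0.3136 bits


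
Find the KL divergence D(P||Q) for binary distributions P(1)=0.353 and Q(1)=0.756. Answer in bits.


KL = p*log2(p/q) + (1-p)*log2((1-p)/(1-q)) = 0.353*log2(0.353/0.756) + 0.647*log2(0.647/0.244) = 0.5224

0.5224 bits


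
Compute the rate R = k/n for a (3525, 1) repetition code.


Rate = k/n = 1/3525

1/3525


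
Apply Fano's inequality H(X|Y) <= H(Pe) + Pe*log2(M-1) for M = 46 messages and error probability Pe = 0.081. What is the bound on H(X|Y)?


H(Pe) = -Pe*log2(Pe) - (1-Pe)*log2(1-Pe) = -0.081*log2(0.081) - 0.919*log2(0.919) = 0.293701 + 0.111992 = 0.4057. Pe*log2(M-1) = 0.081*log2(45) = 0.444840. Bound = H(Pe) + Pe*log2(M-1) = 0.293701 + 0.111992 + 0.444840 = 0.8505

0.8505 bits


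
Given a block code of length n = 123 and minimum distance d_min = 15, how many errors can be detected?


Detection capability = d_min - 1 = 15 - 1 = 14

14 errors


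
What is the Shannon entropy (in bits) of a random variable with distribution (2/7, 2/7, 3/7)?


H = -sum(p_i * log2(p_i)). Terms: -(2/7)*log2(2/7) = 0.516387; -(2/7)*log2(2/7) = 0.516387; -(3/7)*log2(3/7) = 0.523882. H = 0.516387 + 0.516387 + 0.523882 = 1.5567

1.5567 bits


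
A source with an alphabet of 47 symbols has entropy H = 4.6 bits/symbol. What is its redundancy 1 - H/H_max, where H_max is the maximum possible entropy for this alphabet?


H_max = log2(K) = log2(47) = 5.5546 bits/symbol. Redundancy = 1 - H/H_max = 1 - 4.6/5.5546 = 1 - 0.8281 = 0.1719

0.1719
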